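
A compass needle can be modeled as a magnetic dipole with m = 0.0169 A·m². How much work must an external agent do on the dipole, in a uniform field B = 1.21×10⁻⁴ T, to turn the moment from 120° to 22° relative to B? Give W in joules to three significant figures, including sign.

W ≈ -2.92×10⁻⁶ J

W_ext = ΔU = −mB cosθ₂ + mB cosθ₁ = mB(cosθ₁ − cosθ₂).
W = (0.0169)(1.21×10⁻⁴)·(cos120° − cos22°) = (2.045×10⁻⁶)·(-1.4272) = -2.918×10⁻⁶ J.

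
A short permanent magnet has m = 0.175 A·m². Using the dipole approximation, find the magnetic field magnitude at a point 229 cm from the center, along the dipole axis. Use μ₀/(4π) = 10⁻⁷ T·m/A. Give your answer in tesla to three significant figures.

B ≈ 2.91×10⁻⁹ T

On axis B = (μ₀/4π)·2m/r³.
B = 2·(10⁻⁷)·(0.175) / (2.29)³ = 2.914×10⁻⁹ T.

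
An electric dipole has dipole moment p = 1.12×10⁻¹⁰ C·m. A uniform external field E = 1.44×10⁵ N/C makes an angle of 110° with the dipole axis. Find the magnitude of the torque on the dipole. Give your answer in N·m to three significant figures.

Torque on an electric dipole: τ = pE sinθ.
τ = (1.12×10⁻¹⁰)(1.44×10⁵)·sin110° = 1.516×10⁻⁵ N·m.

τ ≈ 1.52×10⁻⁵ N·m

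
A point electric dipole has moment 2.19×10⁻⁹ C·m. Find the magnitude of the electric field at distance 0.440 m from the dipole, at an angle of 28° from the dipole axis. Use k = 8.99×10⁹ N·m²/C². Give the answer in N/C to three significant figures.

E ≈ 422 N/C

At angle θ the dipole field magnitude is E = (kp/r³)·√(1 + 3cos²θ).
kp/r³ = (8.99×10⁹)(2.19×10⁻⁹) / (0.440)³ = 231.1 N/C.
√(1 + 3cos²28°) = √(1 + 3·0.7796) = √3.3388 ≈ 1.8272.
E ≈ 231.1 × 1.827 = 422.3 N/C.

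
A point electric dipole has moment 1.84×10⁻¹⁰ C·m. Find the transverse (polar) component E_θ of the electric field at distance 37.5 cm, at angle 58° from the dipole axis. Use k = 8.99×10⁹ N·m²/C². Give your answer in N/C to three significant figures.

For a dipole, E_θ = (kp sinθ)/r³.
kp/r³ = (8.99×10⁹)(1.84×10⁻¹⁰)/(0.375)³ = 31.37 N/C.
E_θ = 31.37·sin58° = 26.60 N/C.

E_θ ≈ 26.6 N/C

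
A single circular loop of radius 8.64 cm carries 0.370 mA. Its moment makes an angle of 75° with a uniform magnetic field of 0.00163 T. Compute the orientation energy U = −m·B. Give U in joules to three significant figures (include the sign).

U ≈ -3.66×10⁻⁹ J

Magnetic moment m = IA = Iπa² = (3.70×10⁻⁴)·π·(0.0864)² = 8.677×10⁻⁶ A·m².
U = −m·B = −mB cosθ.
U = −(8.677×10⁻⁶)(0.00163)·cos75° = -3.661×10⁻⁹ J.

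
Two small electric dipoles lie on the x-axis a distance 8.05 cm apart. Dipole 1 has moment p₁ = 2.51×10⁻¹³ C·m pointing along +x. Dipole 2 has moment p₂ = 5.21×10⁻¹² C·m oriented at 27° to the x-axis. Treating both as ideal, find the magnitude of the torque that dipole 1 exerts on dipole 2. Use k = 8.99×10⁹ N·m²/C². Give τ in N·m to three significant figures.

The second dipole sits on the axis of the first, so the field there is axial: E₁ = 2kp₁/r³ along +x.
E₁ = 2(8.99×10⁹)(2.51×10⁻¹³)/(0.0805)³ = 8.651 N/C.
Torque on the second dipole: τ = p₂ E₁ sinθ.
τ = (5.21×10⁻¹²)(8.651)·sin27° = 2.046×10⁻¹¹ N·m.

τ ≈ 2.05×10⁻¹¹ N·m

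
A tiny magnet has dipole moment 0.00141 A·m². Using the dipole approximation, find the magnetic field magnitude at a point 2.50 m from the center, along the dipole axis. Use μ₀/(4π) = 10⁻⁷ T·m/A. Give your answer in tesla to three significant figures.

B ≈ 1.80×10⁻¹¹ T

On axis B = (μ₀/4π)·2m/r³.
B = 2·(10⁻⁷)·(0.00141) / (2.50)³ = 1.805×10⁻¹¹ T.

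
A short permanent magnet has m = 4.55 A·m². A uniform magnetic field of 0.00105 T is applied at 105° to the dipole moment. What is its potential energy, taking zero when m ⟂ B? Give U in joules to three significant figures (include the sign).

U ≈ 0.00124 J

U = −m·B = −mB cosθ.
U = −(4.55)(0.00105)·cos105° = 0.001237 J.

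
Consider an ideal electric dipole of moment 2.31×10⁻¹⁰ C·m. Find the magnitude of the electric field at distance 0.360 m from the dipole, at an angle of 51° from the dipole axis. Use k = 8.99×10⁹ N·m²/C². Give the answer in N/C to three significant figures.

E ≈ 65.8 N/C

At angle θ the dipole field magnitude is E = (kp/r³)·√(1 + 3cos²θ).
kp/r³ = (8.99×10⁹)(2.31×10⁻¹⁰) / (0.360)³ = 44.51 N/C.
√(1 + 3cos²51°) = √(1 + 3·0.3960) = √2.1881 ≈ 1.4792.
E ≈ 44.51 × 1.479 = 65.84 N/C.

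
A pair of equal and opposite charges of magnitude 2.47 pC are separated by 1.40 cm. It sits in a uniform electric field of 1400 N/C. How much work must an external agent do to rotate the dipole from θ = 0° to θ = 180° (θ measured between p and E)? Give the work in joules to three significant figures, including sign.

Dipole moment p = qd = (2.47×10⁻¹² C)(0.0140 m) = 3.458×10⁻¹⁴ C·m.
W_ext = ΔU = U(θ₂) − U(θ₁) = −pE cosθ₂ − (−pE cosθ₁) = pE(cosθ₁ − cosθ₂).
W = (3.458×10⁻¹⁴)(1400)·(cos0° − cos180°) = (4.841×10⁻¹¹)·(+2.0000) = 9.682×10⁻¹¹ J.

W ≈ 9.68×10⁻¹¹ J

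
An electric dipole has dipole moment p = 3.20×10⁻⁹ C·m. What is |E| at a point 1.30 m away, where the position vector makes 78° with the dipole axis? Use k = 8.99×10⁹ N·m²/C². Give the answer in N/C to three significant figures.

At angle θ the dipole field magnitude is E = (kp/r³)·√(1 + 3cos²θ).
kp/r³ = (8.99×10⁹)(3.20×10⁻⁹) / (1.30)³ = 13.09 N/C.
√(1 + 3cos²78°) = √(1 + 3·0.0432) = √1.1297 ≈ 1.0629.
E ≈ 13.09 × 1.063 = 13.92 N/C.

E ≈ 13.9 N/C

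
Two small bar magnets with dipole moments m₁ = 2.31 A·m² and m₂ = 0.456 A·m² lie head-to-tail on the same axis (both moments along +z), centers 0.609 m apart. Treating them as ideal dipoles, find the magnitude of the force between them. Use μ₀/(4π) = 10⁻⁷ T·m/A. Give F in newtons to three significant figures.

On-axis B of dipole 1: B = (μ₀/4π)·2m₁/r³. Force on dipole 2: F = m₂·dB/dr.
dB/dr = −(μ₀/4π)·6m₁/r⁴, so |F| = (μ₀/4π)·6m₁m₂/r⁴.
F = 6(10⁻⁷)(2.31)(0.456)/(0.609)⁴ = 4.595×10⁻⁶ N.

F ≈ 4.59×10⁻⁶ N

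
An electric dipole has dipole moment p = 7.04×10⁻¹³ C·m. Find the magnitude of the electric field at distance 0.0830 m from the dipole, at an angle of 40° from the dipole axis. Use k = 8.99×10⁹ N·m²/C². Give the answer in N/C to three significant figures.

E ≈ 18.4 N/C

At angle θ the dipole field magnitude is E = (kp/r³)·√(1 + 3cos²θ).
kp/r³ = (8.99×10⁹)(7.04×10⁻¹³) / (0.0830)³ = 11.07 N/C.
√(1 + 3cos²40°) = √(1 + 3·0.5868) = √2.7605 ≈ 1.6615.
E ≈ 11.07 × 1.661 = 18.39 N/C.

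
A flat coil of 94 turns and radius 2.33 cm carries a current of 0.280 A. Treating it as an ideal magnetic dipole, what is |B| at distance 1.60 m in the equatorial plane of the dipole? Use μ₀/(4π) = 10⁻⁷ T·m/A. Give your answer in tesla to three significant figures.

B ≈ 1.10×10⁻⁹ T

m = NIA = NIπa² = 94·(0.280)·π·(0.0233)² = 0.04489 A·m².
In the equatorial plane B = (μ₀/4π)·m/r³ (half the axial value).
B = (10⁻⁷)·(0.04489) / (1.60)³ = 1.096×10⁻⁹ T.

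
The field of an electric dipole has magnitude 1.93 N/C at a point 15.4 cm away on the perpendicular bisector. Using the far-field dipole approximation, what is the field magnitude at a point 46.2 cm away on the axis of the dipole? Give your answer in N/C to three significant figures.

E ≈ 0.143 N/C

Dipole fields scale as 1/r³ in the far field.
The axial field is twice the equatorial field at the same r, so the geometry factor is 2/1.
E₂ = E₁ · (2/1) · (r₁/r₂)³ = 1.93 · 2 · (15.4/46.2)³.
(r₁/r₂)³ = (0.3333)³ = 0.03704.
E₂ ≈ 0.1430 N/C.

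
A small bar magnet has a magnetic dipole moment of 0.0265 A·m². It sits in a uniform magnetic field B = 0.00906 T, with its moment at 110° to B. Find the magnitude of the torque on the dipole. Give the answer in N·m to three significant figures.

τ ≈ 2.26×10⁻⁴ N·m

Torque on a magnetic dipole: τ = mB sinθ.
τ = (0.0265)(0.00906)·sin110° = 2.256×10⁻⁴ N·m.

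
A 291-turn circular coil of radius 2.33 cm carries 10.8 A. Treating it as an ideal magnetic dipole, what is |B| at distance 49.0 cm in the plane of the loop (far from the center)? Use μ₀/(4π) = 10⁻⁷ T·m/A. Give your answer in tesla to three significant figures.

B ≈ 4.56×10⁻⁶ T

m = NIA = NIπa² = 291·(10.8)·π·(0.0233)² = 5.36 A·m².
In the equatorial plane B = (μ₀/4π)·m/r³ (half the axial value).
B = (10⁻⁷)·(5.36) / (0.490)³ = 4.556×10⁻⁶ T.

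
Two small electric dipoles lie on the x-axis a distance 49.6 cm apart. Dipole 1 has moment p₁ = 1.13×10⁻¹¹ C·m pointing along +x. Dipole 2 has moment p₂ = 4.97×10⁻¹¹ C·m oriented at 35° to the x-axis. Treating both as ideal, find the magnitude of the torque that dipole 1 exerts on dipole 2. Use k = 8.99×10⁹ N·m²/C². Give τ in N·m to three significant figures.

The second dipole sits on the axis of the first, so the field there is axial: E₁ = 2kp₁/r³ along +x.
E₁ = 2(8.99×10⁹)(1.13×10⁻¹¹)/(0.496)³ = 1.665 N/C.
Torque on the second dipole: τ = p₂ E₁ sinθ.
τ = (4.97×10⁻¹¹)(1.665)·sin35° = 4.746×10⁻¹¹ N·m.

τ ≈ 4.75×10⁻¹¹ N·m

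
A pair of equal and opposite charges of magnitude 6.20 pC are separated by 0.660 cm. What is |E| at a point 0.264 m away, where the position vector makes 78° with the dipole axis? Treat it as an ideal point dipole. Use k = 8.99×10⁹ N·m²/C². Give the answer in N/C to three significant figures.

E ≈ 0.0213 N/C

Dipole moment p = qd = (6.20×10⁻¹² C)(0.00660 m) = 4.092×10⁻¹⁴ C·m.
At angle θ the dipole field magnitude is E = (kp/r³)·√(1 + 3cos²θ).
kp/r³ = (8.99×10⁹)(4.092×10⁻¹⁴) / (0.264)³ = 0.01999 N/C.
√(1 + 3cos²78°) = √(1 + 3·0.0432) = √1.1297 ≈ 1.0629.
E ≈ 0.01999 × 1.063 = 0.02125 N/C.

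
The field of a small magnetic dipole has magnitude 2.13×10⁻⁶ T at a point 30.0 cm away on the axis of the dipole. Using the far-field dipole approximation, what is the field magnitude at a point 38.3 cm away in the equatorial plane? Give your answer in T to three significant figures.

Dipole fields scale as 1/r³ in the far field.
The axial field is twice the equatorial field at the same r, so the geometry factor is 1/2.
B₂ = B₁ · (1/2) · (r₁/r₂)³ = 2.13×10⁻⁶ · 0.5 · (30.0/38.3)³.
(r₁/r₂)³ = (0.7833)³ = 0.4806.
B₂ ≈ 5.118×10⁻⁷ T.

B ≈ 5.12×10⁻⁷ T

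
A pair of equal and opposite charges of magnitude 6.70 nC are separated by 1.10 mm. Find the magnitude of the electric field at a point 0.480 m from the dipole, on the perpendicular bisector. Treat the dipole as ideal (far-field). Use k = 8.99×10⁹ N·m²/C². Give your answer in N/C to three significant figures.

Dipole moment p = qd = (6.70×10⁻⁹ C)(0.00110 m) = 7.37×10⁻¹² C·m.
In the equatorial plane E = kp/r³.
E = (8.99×10⁹)(7.37×10⁻¹²) / (0.480)³ = 0.5991 N/C.

E ≈ 0.599 N/C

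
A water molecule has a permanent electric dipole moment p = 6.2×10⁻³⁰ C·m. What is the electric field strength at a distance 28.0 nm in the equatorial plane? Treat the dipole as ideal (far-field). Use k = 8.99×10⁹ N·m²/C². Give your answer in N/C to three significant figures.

In the equatorial plane E = kp/r³.
E = (8.99×10⁹)(6.20×10⁻³⁰) / (2.80×10⁻⁸)³ = 2539 N/C.

E ≈ 2540 N/C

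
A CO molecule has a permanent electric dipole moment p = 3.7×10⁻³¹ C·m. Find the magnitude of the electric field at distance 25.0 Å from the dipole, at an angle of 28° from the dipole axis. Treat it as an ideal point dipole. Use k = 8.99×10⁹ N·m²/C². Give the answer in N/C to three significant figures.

At angle θ the dipole field magnitude is E = (kp/r³)·√(1 + 3cos²θ).
kp/r³ = (8.99×10⁹)(3.70×10⁻³¹) / (2.50×10⁻⁹)³ = 2.129×10⁵ N/C.
√(1 + 3cos²28°) = √(1 + 3·0.7796) = √3.3388 ≈ 1.8272.
E ≈ 2.129×10⁵ × 1.827 = 3.890×10⁵ N/C.

E ≈ 3.89×10⁵ N/C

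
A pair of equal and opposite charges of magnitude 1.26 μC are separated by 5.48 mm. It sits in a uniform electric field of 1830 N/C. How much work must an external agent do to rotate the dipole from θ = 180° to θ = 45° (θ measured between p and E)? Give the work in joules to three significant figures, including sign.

Dipole moment p = qd = (1.26×10⁻⁶ C)(0.00548 m) = 6.905×10⁻⁹ C·m.
W_ext = ΔU = U(θ₂) − U(θ₁) = −pE cosθ₂ − (−pE cosθ₁) = pE(cosθ₁ − cosθ₂).
W = (6.905×10⁻⁹)(1830)·(cos180° − cos45°) = (1.264×10⁻⁵)·(-1.7071) = -2.157×10⁻⁵ J.

W ≈ -2.16×10⁻⁵ J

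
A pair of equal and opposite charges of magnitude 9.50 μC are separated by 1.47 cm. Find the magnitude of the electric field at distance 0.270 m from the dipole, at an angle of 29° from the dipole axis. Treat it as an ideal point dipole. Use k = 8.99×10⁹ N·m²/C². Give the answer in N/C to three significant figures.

Dipole moment p = qd = (9.50×10⁻⁶ C)(0.0147 m) = 1.397×10⁻⁷ C·m.
At angle θ the dipole field magnitude is E = (kp/r³)·√(1 + 3cos²θ).
kp/r³ = (8.99×10⁹)(1.397×10⁻⁷) / (0.270)³ = 6.381×10⁴ N/C.
√(1 + 3cos²29°) = √(1 + 3·0.7650) = √3.2949 ≈ 1.8152.
E ≈ 6.381×10⁴ × 1.815 = 1.158×10⁵ N/C.

E ≈ 1.16×10⁵ N/C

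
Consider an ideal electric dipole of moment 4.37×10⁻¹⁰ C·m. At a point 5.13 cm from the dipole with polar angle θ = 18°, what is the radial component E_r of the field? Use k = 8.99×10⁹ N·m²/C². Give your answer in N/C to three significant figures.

For a dipole, E_r = (2kp cosθ)/r³.
kp/r³ = (8.99×10⁹)(4.37×10⁻¹⁰)/(0.0513)³ = 2.910×10⁴ N/C.
E_r = 2·2.910×10⁴·cos18° = 5.535×10⁴ N/C.

E_r ≈ 5.54×10⁴ N/C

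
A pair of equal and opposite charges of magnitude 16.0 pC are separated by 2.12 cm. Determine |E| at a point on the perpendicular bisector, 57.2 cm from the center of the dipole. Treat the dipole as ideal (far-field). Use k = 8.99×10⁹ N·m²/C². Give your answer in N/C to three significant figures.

Dipole moment p = qd = (1.60×10⁻¹¹ C)(0.0212 m) = 3.392×10⁻¹³ C·m.
On the perpendicular bisector E = kp/r³ (half the axial value at the same distance).
E = (8.99×10⁹)(3.392×10⁻¹³) / (0.572)³ = 0.01629 N/C.

E ≈ 0.0163 N/C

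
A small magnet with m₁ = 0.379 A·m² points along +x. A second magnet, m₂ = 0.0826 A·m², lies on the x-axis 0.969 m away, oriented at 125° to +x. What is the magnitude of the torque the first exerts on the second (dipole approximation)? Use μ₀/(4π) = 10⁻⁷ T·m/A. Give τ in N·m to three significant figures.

Dipole B is on the axis of dipole A, so B₁ there is axial: B₁ = (μ₀/4π)·2m₁/r³ along +x.
B₁ = 2(10⁻⁷)(0.379)/(0.969)³ = 8.331×10⁻⁸ T.
τ = m₂ B₁ sinθ.
τ = (0.0826)(8.331×10⁻⁸)·sin125° = 5.637×10⁻⁹ N·m.

τ ≈ 5.64×10⁻⁹ N·m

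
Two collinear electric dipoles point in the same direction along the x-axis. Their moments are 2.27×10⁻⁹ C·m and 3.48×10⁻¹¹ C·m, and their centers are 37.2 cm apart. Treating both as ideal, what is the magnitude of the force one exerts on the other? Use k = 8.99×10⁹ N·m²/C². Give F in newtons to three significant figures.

On-axis field of dipole 1 at distance r: E = 2kp₁/r³. Force on dipole 2 is F = p₂·dE/dr (gradient along axis).
dE/dr = −6kp₁/r⁴, so |F| = 6kp₁p₂/r⁴ (attractive for aligned moments).
F = 6(8.99×10⁹)(2.27×10⁻⁹)(3.48×10⁻¹¹)/(0.372)⁴ = 2.225×10⁻⁷ N.

F ≈ 2.23×10⁻⁷ N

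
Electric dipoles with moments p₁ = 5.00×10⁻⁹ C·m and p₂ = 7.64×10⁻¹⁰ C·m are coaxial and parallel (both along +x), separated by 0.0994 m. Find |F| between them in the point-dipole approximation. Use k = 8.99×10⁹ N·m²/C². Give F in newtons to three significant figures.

On-axis field of dipole 1 at distance r: E = 2kp₁/r³. Force on dipole 2 is F = p₂·dE/dr (gradient along axis).
dE/dr = −6kp₁/r⁴, so |F| = 6kp₁p₂/r⁴ (attractive for aligned moments).
F = 6(8.99×10⁹)(5.00×10⁻⁹)(7.64×10⁻¹⁰)/(0.0994)⁴ = 0.002111 N.

F ≈ 0.00211 N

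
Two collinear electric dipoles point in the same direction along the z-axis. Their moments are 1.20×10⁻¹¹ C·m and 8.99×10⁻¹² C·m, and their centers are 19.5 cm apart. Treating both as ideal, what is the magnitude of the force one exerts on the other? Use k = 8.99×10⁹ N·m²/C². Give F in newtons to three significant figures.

On-axis field of dipole 1 at distance r: E = 2kp₁/r³. Force on dipole 2 is F = p₂·dE/dr (gradient along axis).
dE/dr = −6kp₁/r⁴, so |F| = 6kp₁p₂/r⁴ (attractive for aligned moments).
F = 6(8.99×10⁹)(1.20×10⁻¹¹)(8.99×10⁻¹²)/(0.195)⁴ = 4.025×10⁻⁹ N.

F ≈ 4.02×10⁻⁹ N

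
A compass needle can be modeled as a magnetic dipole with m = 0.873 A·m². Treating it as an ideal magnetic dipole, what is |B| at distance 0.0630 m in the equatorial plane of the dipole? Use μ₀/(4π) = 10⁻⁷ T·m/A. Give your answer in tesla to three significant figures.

In the equatorial plane B = (μ₀/4π)·m/r³ (half the axial value).
B = (10⁻⁷)·(0.873) / (0.0630)³ = 3.491×10⁻⁴ T.

B ≈ 3.49×10⁻⁴ T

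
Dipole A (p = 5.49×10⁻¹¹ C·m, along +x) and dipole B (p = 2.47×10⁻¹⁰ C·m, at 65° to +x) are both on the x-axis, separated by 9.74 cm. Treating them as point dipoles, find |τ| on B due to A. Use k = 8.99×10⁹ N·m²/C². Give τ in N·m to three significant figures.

The second dipole sits on the axis of the first, so the field there is axial: E₁ = 2kp₁/r³ along +x.
E₁ = 2(8.99×10⁹)(5.49×10⁻¹¹)/(0.0974)³ = 1068 N/C.
Torque on the second dipole: τ = p₂ E₁ sinθ.
τ = (2.47×10⁻¹⁰)(1068)·sin65° = 2.391×10⁻⁷ N·m.

τ ≈ 2.39×10⁻⁷ N·m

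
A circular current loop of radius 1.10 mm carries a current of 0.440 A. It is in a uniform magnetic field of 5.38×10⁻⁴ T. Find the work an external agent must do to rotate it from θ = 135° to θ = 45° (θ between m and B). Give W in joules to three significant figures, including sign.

Magnetic moment m = IA = Iπa² = (0.440)·π·(0.00110)² = 1.673×10⁻⁶ A·m².
W_ext = ΔU = −mB cosθ₂ + mB cosθ₁ = mB(cosθ₁ − cosθ₂).
W = (1.673×10⁻⁶)(5.38×10⁻⁴)·(cos135° − cos45°) = (9.001×10⁻¹⁰)·(-1.4142) = -1.273×10⁻⁹ J.

W ≈ -1.27×10⁻⁹ J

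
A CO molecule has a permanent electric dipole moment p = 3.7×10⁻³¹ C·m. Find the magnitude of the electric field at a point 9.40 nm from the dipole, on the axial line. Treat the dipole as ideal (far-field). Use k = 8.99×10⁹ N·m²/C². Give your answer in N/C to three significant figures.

E ≈ 8010 N/C

On the dipole axis E = 2kp/r³.
E = 2·(8.99×10⁹)(3.70×10⁻³¹) / (9.40×10⁻⁹)³ = 8010 N/C.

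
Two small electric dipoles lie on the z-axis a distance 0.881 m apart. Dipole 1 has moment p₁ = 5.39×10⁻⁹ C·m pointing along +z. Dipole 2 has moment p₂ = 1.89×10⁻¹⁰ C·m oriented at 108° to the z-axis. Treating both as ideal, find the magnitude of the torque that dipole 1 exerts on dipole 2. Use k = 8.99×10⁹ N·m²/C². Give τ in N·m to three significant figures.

The second dipole sits on the axis of the first, so the field there is axial: E₁ = 2kp₁/r³ along +z.
E₁ = 2(8.99×10⁹)(5.39×10⁻⁹)/(0.881)³ = 141.7 N/C.
Torque on the second dipole: τ = p₂ E₁ sinθ.
τ = (1.89×10⁻¹⁰)(141.7)·sin108° = 2.548×10⁻⁸ N·m.

τ ≈ 2.55×10⁻⁸ N·m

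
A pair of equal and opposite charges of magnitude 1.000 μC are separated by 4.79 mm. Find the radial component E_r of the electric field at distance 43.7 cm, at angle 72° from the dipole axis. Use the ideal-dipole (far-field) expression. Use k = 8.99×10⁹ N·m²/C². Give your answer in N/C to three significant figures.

Dipole moment p = qd = (1.00×10⁻⁶ C)(0.00479 m) = 4.79×10⁻⁹ C·m.
For a dipole, E_r = (2kp cosθ)/r³.
kp/r³ = (8.99×10⁹)(4.79×10⁻⁹)/(0.437)³ = 516.0 N/C.
E_r = 2·516.0·cos72° = 318.9 N/C.

E_r ≈ 319 N/C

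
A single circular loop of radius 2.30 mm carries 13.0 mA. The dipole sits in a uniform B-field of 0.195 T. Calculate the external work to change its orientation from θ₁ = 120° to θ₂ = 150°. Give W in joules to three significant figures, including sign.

W ≈ 1.54×10⁻⁸ J

Magnetic moment m = IA = Iπa² = (0.0130)·π·(0.00230)² = 2.16×10⁻⁷ A·m².
W_ext = ΔU = −mB cosθ₂ + mB cosθ₁ = mB(cosθ₁ − cosθ₂).
W = (2.16×10⁻⁷)(0.195)·(cos120° − cos150°) = (4.212×10⁻⁸)·(+0.3660) = 1.542×10⁻⁸ J.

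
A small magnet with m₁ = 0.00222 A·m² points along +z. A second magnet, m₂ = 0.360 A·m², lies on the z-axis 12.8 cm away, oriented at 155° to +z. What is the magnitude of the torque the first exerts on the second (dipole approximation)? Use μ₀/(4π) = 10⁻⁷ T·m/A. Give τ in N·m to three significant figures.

τ ≈ 3.22×10⁻⁸ N·m

Dipole B is on the axis of dipole A, so B₁ there is axial: B₁ = (μ₀/4π)·2m₁/r³ along +z.
B₁ = 2(10⁻⁷)(0.00222)/(0.128)³ = 2.117×10⁻⁷ T.
τ = m₂ B₁ sinθ.
τ = (0.360)(2.117×10⁻⁷)·sin155° = 3.221×10⁻⁸ N·m.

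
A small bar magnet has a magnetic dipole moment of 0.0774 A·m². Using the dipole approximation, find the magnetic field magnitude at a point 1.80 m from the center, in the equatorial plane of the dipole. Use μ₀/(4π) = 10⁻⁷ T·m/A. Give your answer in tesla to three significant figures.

In the equatorial plane B = (μ₀/4π)·m/r³ (half the axial value).
B = (10⁻⁷)·(0.0774) / (1.80)³ = 1.327×10⁻⁹ T.

B ≈ 1.33×10⁻⁹ T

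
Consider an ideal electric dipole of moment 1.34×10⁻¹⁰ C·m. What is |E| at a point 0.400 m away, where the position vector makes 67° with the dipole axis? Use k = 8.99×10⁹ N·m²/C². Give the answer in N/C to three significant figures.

At angle θ the dipole field magnitude is E = (kp/r³)·√(1 + 3cos²θ).
kp/r³ = (8.99×10⁹)(1.34×10⁻¹⁰) / (0.400)³ = 18.82 N/C.
√(1 + 3cos²67°) = √(1 + 3·0.1527) = √1.4580 ≈ 1.2075.
E ≈ 18.82 × 1.207 = 22.73 N/C.

E ≈ 22.7 N/C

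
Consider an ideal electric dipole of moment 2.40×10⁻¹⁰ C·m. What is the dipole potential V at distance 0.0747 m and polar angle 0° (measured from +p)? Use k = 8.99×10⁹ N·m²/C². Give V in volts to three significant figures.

V ≈ 387 V

The dipole potential is V = kp cosθ / r².
V = (8.99×10⁹)(2.40×10⁻¹⁰)·cos0° / (0.0747)² = 386.7 V.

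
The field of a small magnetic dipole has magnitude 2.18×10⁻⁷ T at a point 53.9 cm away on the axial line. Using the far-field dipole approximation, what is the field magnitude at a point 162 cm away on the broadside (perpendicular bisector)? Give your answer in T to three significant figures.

B ≈ 4.01×10⁻⁹ T

Dipole fields scale as 1/r³ in the far field.
The axial field is twice the equatorial field at the same r, so the geometry factor is 1/2.
B₂ = B₁ · (1/2) · (r₁/r₂)³ = 2.18×10⁻⁷ · 0.5 · (53.9/162)³.
(r₁/r₂)³ = (0.3327)³ = 0.03683.
B₂ ≈ 4.015×10⁻⁹ T.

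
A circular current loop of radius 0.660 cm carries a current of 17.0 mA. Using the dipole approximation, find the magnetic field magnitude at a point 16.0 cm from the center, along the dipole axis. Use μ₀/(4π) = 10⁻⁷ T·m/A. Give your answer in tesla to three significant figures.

B ≈ 1.14×10⁻¹⁰ T

Magnetic moment m = IA = Iπa² = (0.0170)·π·(0.00660)² = 2.326×10⁻⁶ A·m².
On axis B = (μ₀/4π)·2m/r³.
B = 2·(10⁻⁷)·(2.326×10⁻⁶) / (0.160)³ = 1.136×10⁻¹⁰ T.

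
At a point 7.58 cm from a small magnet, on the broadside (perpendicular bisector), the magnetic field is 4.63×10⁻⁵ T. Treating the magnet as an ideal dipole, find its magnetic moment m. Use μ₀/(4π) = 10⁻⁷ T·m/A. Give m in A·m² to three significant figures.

In the equatorial plane B = (μ₀/4π)·m/r³, so m = Br³·4π/(μ₀).
m = (4.63×10⁻⁵)·(0.0758)³ / (10⁻⁷) = 0.2016 A·m².

m ≈ 0.202 A·m²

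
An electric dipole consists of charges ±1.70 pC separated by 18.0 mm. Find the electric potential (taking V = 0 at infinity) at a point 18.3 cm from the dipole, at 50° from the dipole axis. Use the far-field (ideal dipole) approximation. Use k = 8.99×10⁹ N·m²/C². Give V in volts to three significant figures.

V ≈ 0.00528 V

Dipole moment p = qd = (1.70×10⁻¹² C)(0.0180 m) = 3.06×10⁻¹⁴ C·m.
The dipole potential is V = kp cosθ / r².
V = (8.99×10⁹)(3.06×10⁻¹⁴)·cos50° / (0.183)² = 0.005280 V.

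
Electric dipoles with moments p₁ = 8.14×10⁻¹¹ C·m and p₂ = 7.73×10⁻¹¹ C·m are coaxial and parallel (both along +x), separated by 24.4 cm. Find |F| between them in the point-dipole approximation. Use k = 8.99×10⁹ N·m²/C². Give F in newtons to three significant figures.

F ≈ 9.58×10⁻⁸ N

On-axis field of dipole 1 at distance r: E = 2kp₁/r³. Force on dipole 2 is F = p₂·dE/dr (gradient along axis).
dE/dr = −6kp₁/r⁴, so |F| = 6kp₁p₂/r⁴ (attractive for aligned moments).
F = 6(8.99×10⁹)(8.14×10⁻¹¹)(7.73×10⁻¹¹)/(0.244)⁴ = 9.575×10⁻⁸ N.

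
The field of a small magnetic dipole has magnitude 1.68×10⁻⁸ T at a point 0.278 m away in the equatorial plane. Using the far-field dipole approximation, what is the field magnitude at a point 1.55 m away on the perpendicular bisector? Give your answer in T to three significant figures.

B ≈ 9.69×10⁻¹¹ T

Dipole fields scale as 1/r³ in the far field; the geometry is the same at both points.
B₂ = B₁ · (r₁/r₂)³ = 1.68×10⁻⁸ · (0.278/1.55)³.
(r₁/r₂)³ = (0.1794)³ = 0.00577.
B₂ ≈ 9.693×10⁻¹¹ T.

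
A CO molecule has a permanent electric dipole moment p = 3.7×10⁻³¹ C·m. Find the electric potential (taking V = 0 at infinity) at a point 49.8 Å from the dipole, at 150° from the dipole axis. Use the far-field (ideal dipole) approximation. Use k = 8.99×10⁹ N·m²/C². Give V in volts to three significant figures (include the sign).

The dipole potential is V = kp cosθ / r².
V = (8.99×10⁹)(3.70×10⁻³¹)·cos150° / (4.98×10⁻⁹)² = -1.162×10⁻⁴ V.

V ≈ -1.16×10⁻⁴ V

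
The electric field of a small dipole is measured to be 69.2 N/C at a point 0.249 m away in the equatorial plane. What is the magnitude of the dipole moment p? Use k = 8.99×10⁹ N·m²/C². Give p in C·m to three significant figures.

In the equatorial plane E = kp/r³, so p = Er³/(k).
p = (69.2)·(0.249)³ / (8.99×10⁹) = 1.188×10⁻¹⁰ C·m.

p ≈ 1.19×10⁻¹⁰ C·m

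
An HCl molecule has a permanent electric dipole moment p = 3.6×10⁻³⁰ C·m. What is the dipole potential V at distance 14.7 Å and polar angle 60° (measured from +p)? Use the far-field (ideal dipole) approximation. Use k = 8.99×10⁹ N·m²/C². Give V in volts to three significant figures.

The dipole potential is V = kp cosθ / r².
V = (8.99×10⁹)(3.60×10⁻³⁰)·cos60° / (1.47×10⁻⁹)² = 0.007489 V.

V ≈ 0.00749 V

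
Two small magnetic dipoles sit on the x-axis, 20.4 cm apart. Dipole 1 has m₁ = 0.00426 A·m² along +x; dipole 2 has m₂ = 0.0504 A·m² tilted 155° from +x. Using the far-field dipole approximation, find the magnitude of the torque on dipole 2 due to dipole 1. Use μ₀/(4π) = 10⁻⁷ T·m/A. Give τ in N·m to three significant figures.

Dipole B is on the axis of dipole A, so B₁ there is axial: B₁ = (μ₀/4π)·2m₁/r³ along +x.
B₁ = 2(10⁻⁷)(0.00426)/(0.204)³ = 1.004×10⁻⁷ T.
τ = m₂ B₁ sinθ.
τ = (0.0504)(1.004×10⁻⁷)·sin155° = 2.138×10⁻⁹ N·m.

τ ≈ 2.14×10⁻⁹ N·m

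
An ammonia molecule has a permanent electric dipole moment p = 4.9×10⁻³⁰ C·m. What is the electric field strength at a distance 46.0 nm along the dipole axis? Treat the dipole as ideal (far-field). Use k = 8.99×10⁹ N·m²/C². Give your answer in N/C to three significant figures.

E ≈ 905 N/C

On the dipole axis E = 2kp/r³.
E = 2·(8.99×10⁹)(4.90×10⁻³⁰) / (4.60×10⁻⁸)³ = 905.1 N/C.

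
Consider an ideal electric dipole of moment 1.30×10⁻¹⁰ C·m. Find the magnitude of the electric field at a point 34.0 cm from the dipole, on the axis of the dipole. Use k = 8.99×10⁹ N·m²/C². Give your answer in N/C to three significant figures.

On the dipole axis E = 2kp/r³.
E = 2·(8.99×10⁹)(1.30×10⁻¹⁰) / (0.340)³ = 59.47 N/C.

E ≈ 59.5 N/C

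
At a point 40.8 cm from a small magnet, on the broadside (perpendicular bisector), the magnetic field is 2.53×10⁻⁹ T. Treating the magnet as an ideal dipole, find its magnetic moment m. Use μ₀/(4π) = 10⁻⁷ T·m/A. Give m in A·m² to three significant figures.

In the equatorial plane B = (μ₀/4π)·m/r³, so m = Br³·4π/(μ₀).
m = (2.53×10⁻⁹)·(0.408)³ / (10⁻⁷) = 0.001718 A·m².

m ≈ 0.00172 A·m²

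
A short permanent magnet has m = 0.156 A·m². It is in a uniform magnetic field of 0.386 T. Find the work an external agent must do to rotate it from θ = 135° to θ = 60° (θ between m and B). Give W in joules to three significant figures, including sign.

W ≈ -0.0727 J

W_ext = ΔU = −mB cosθ₂ + mB cosθ₁ = mB(cosθ₁ − cosθ₂).
W = (0.156)(0.386)·(cos135° − cos60°) = (0.06022)·(-1.2071) = -0.07269 J.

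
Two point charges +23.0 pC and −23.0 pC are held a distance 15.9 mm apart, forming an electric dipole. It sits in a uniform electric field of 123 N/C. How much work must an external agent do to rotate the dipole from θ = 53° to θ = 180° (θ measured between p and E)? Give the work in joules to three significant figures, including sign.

W ≈ 7.21×10⁻¹¹ J

Dipole moment p = qd = (2.30×10⁻¹¹ C)(0.0159 m) = 3.657×10⁻¹³ C·m.
W_ext = ΔU = U(θ₂) − U(θ₁) = −pE cosθ₂ − (−pE cosθ₁) = pE(cosθ₁ − cosθ₂).
W = (3.657×10⁻¹³)(123)·(cos53° − cos180°) = (4.498×10⁻¹¹)·(+1.6018) = 7.205×10⁻¹¹ J.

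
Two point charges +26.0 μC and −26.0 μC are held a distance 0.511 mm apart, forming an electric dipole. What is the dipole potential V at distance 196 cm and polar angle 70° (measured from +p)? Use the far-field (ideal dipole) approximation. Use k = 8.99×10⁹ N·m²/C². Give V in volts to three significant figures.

Dipole moment p = qd = (2.60×10⁻⁵ C)(5.11×10⁻⁴ m) = 1.329×10⁻⁸ C·m.
The dipole potential is V = kp cosθ / r².
V = (8.99×10⁹)(1.329×10⁻⁸)·cos70° / (1.96)² = 10.64 V.

V ≈ 10.6 V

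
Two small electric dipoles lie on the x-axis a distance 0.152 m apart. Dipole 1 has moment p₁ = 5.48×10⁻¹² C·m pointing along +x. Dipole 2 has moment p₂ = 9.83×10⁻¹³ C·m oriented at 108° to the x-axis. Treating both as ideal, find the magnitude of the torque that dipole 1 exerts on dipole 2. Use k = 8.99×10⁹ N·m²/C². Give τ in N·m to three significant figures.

The second dipole sits on the axis of the first, so the field there is axial: E₁ = 2kp₁/r³ along +x.
E₁ = 2(8.99×10⁹)(5.48×10⁻¹²)/(0.152)³ = 28.06 N/C.
Torque on the second dipole: τ = p₂ E₁ sinθ.
τ = (9.83×10⁻¹³)(28.06)·sin108° = 2.623×10⁻¹¹ N·m.

τ ≈ 2.62×10⁻¹¹ N·m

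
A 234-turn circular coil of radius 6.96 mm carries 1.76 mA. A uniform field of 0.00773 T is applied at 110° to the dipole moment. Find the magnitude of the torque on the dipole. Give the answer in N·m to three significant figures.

m = NIA = NIπa² = 234·(0.00176)·π·(0.00696)² = 6.268×10⁻⁵ A·m².
Torque on a magnetic dipole: τ = mB sinθ.
τ = (6.268×10⁻⁵)(0.00773)·sin110° = 4.553×10⁻⁷ N·m.

τ ≈ 4.55×10⁻⁷ N·m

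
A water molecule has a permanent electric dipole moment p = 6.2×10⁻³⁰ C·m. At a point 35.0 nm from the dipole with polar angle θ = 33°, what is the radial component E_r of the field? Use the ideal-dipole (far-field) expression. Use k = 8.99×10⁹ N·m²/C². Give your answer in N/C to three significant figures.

E_r ≈ 2180 N/C

For a dipole, E_r = (2kp cosθ)/r³.
kp/r³ = (8.99×10⁹)(6.20×10⁻³⁰)/(3.50×10⁻⁸)³ = 1300 N/C.
E_r = 2·1300·cos33° = 2181 N/C.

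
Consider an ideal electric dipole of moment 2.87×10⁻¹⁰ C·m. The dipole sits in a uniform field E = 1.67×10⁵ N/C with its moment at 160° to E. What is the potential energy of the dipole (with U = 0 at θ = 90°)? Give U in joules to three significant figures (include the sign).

U ≈ 4.50×10⁻⁵ J

U = −p·E = −pE cosθ.
U = −(2.87×10⁻¹⁰)(1.67×10⁵)·cos160° = 4.504×10⁻⁵ J.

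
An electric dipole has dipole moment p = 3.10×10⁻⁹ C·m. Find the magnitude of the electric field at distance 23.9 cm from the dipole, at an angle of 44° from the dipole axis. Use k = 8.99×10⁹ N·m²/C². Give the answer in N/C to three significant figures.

At angle θ the dipole field magnitude is E = (kp/r³)·√(1 + 3cos²θ).
kp/r³ = (8.99×10⁹)(3.10×10⁻⁹) / (0.239)³ = 2041 N/C.
√(1 + 3cos²44°) = √(1 + 3·0.5174) = √2.5523 ≈ 1.5976.
E ≈ 2041 × 1.598 = 3261 N/C.

E ≈ 3260 N/C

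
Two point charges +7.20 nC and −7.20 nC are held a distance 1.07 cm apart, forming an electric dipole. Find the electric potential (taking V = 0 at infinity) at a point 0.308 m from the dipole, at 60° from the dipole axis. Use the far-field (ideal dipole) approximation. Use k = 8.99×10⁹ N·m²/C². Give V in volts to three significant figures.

V ≈ 3.65 V

Dipole moment p = qd = (7.20×10⁻⁹ C)(0.0107 m) = 7.704×10⁻¹¹ C·m.
The dipole potential is V = kp cosθ / r².
V = (8.99×10⁹)(7.704×10⁻¹¹)·cos60° / (0.308)² = 3.650 V.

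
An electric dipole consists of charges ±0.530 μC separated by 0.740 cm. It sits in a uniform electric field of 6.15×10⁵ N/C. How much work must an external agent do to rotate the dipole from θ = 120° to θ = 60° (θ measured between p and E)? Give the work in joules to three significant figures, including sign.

W ≈ -0.00241 J

Dipole moment p = qd = (5.30×10⁻⁷ C)(0.00740 m) = 3.922×10⁻⁹ C·m.
W_ext = ΔU = U(θ₂) − U(θ₁) = −pE cosθ₂ − (−pE cosθ₁) = pE(cosθ₁ − cosθ₂).
W = (3.922×10⁻⁹)(6.15×10⁵)·(cos120° − cos60°) = (0.002412)·(-1.0000) = -0.002412 J.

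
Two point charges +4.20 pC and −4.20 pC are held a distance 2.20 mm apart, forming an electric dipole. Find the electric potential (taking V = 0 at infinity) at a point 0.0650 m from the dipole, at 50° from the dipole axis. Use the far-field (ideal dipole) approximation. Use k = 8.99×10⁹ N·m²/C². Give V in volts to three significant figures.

Dipole moment p = qd = (4.20×10⁻¹² C)(0.00220 m) = 9.24×10⁻¹⁵ C·m.
The dipole potential is V = kp cosθ / r².
V = (8.99×10⁹)(9.24×10⁻¹⁵)·cos50° / (0.0650)² = 0.01264 V.

V ≈ 0.0126 V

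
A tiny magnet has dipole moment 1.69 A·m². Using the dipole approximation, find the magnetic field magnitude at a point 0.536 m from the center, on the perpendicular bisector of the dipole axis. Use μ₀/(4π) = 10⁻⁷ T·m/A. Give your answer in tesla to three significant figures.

In the equatorial plane B = (μ₀/4π)·m/r³ (half the axial value).
B = (10⁻⁷)·(1.69) / (0.536)³ = 1.097×10⁻⁶ T.

B ≈ 1.10×10⁻⁶ T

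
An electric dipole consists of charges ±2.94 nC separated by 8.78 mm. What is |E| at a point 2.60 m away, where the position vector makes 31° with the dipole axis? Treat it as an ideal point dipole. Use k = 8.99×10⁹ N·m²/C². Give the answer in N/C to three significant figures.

E ≈ 0.0236 N/C

Dipole moment p = qd = (2.94×10⁻⁹ C)(0.00878 m) = 2.581×10⁻¹¹ C·m.
At angle θ the dipole field magnitude is E = (kp/r³)·√(1 + 3cos²θ).
kp/r³ = (8.99×10⁹)(2.581×10⁻¹¹) / (2.60)³ = 0.01320 N/C.
√(1 + 3cos²31°) = √(1 + 3·0.7347) = √3.2042 ≈ 1.7900.
E ≈ 0.01320 × 1.790 = 0.02363 N/C.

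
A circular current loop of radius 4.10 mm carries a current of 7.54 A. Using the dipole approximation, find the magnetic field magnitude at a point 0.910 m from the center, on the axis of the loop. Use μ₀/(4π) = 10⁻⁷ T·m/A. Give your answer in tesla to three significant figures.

Magnetic moment m = IA = Iπa² = (7.54)·π·(0.00410)² = 3.982×10⁻⁴ A·m².
On axis B = (μ₀/4π)·2m/r³.
B = 2·(10⁻⁷)·(3.982×10⁻⁴) / (0.910)³ = 1.057×10⁻¹⁰ T.

B ≈ 1.06×10⁻¹⁰ T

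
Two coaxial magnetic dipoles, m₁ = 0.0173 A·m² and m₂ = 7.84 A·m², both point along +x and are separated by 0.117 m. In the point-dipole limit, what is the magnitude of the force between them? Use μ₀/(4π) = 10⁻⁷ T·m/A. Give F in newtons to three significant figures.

F ≈ 4.34×10⁻⁴ N

On-axis B of dipole 1: B = (μ₀/4π)·2m₁/r³. Force on dipole 2: F = m₂·dB/dr.
dB/dr = −(μ₀/4π)·6m₁/r⁴, so |F| = (μ₀/4π)·6m₁m₂/r⁴.
F = 6(10⁻⁷)(0.0173)(7.84)/(0.117)⁴ = 4.343×10⁻⁴ N.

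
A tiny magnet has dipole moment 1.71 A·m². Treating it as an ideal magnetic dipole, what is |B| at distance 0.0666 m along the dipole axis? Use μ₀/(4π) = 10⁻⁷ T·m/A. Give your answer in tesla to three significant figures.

B ≈ 0.00116 T

On axis B = (μ₀/4π)·2m/r³.
B = 2·(10⁻⁷)·(1.71) / (0.0666)³ = 0.001158 T.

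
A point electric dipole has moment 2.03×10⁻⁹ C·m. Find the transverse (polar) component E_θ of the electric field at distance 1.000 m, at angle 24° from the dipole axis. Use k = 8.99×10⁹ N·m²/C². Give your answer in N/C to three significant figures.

E_θ ≈ 7.42 N/C

For a dipole, E_θ = (kp sinθ)/r³.
kp/r³ = (8.99×10⁹)(2.03×10⁻⁹)/(1.00)³ = 18.25 N/C.
E_θ = 18.25·sin24° = 7.423 N/C.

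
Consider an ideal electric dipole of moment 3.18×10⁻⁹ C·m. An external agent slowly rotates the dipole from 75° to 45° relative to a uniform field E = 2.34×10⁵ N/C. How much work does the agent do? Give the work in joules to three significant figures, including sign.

W ≈ -3.34×10⁻⁴ J

W_ext = ΔU = U(θ₂) − U(θ₁) = −pE cosθ₂ − (−pE cosθ₁) = pE(cosθ₁ − cosθ₂).
W = (3.18×10⁻⁹)(2.34×10⁵)·(cos75° − cos45°) = (7.441×10⁻⁴)·(-0.4483) = -3.336×10⁻⁴ J.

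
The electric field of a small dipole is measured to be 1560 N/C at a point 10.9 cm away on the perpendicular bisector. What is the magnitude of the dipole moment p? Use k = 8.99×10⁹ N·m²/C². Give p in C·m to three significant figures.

In the equatorial plane E = kp/r³, so p = Er³/(k).
p = (1560)·(0.109)³ / (8.99×10⁹) = 2.247×10⁻¹⁰ C·m.

p ≈ 2.25×10⁻¹⁰ C·m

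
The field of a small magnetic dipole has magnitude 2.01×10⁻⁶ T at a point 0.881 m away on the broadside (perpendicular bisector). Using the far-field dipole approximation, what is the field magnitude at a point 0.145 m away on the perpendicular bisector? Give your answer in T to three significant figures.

B ≈ 4.51×10⁻⁴ T

Dipole fields scale as 1/r³ in the far field; the geometry is the same at both points.
B₂ = B₁ · (r₁/r₂)³ = 2.01×10⁻⁶ · (0.881/0.145)³.
(r₁/r₂)³ = (6.076)³ = 224.3.
B₂ ≈ 4.508×10⁻⁴ T.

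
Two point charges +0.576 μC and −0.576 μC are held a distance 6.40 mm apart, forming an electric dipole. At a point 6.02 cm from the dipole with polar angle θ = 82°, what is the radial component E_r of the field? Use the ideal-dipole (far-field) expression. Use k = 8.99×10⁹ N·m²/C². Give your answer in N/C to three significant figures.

E_r ≈ 4.23×10⁴ N/C

Dipole moment p = qd = (5.76×10⁻⁷ C)(0.00640 m) = 3.686×10⁻⁹ C·m.
For a dipole, E_r = (2kp cosθ)/r³.
kp/r³ = (8.99×10⁹)(3.686×10⁻⁹)/(0.0602)³ = 1.519×10⁵ N/C.
E_r = 2·1.519×10⁵·cos82° = 4.228×10⁴ N/C.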